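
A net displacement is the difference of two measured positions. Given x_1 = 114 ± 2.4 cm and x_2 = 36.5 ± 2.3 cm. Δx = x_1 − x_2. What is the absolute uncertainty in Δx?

Sums and differences: (δΔx)² = Σ (cᵢ δxᵢ)².
  (δx_1)² = 5.76;  (δx_2)² = 5.29
δΔx = √(11.0) = 3.32 cm

3.32 cm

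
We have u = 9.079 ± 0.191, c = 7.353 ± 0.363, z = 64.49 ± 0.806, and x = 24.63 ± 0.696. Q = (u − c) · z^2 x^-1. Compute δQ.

Let w = u − c = 1.726. δw = √(δu² + δc²) = √(0.0365 + 0.132) = 0.410, so δw/w = 0.238.
Q is then a monomial in w, z, x:
δQ/Q = √((δw/w)² + (2·δz/z)² + (-1·δx/x)²) = √(0.0565 + 0.000625 + 0.000799) = 0.241
Q = 291.4, so δQ = 0.241 × 291.4 = 70.1.

70.1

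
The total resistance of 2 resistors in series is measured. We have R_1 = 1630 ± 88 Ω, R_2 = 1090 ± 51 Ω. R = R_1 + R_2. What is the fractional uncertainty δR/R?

For a sum/difference, combine absolute errors in quadrature:
  (δR_1)² = 7740;  (δR_2)² = 2600
δR = √(10300) = 102 Ω
R = 2720 Ω, so δR/R = 102/2720 = 0.0374.

0.0374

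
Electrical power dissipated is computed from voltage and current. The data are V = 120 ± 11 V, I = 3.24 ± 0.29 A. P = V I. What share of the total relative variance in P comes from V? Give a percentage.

(δP/P)² = (1·δV/V)² + (1·δI/I)²
  V term: (1×0.0917)² = 0.00840
  I term: (1×0.0895)² = 0.00801
Total = 0.0164. Share from V = 0.00840/0.0164 = 0.512.

51.2%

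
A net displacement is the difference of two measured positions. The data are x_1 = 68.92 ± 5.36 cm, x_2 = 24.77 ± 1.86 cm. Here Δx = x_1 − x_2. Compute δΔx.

Δx is a linear combination, so absolute uncertainties add in quadrature:
  (δx_1)² = 28.7;  (δx_2)² = 3.46
δΔx = √(32.2) = 5.67 cm

5.67 cm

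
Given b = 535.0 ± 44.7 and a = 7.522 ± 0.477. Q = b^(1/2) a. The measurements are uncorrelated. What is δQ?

Q is a product of powers, so relative uncertainties combine in quadrature:
  (½·δb/b)² = (0.5×0.0836)² = 0.00175;  (1·δa/a)² = (1×0.0634)² = 0.00402
δQ/Q = √(0.00577) = 0.0759
Q = 174.0, so δQ = 0.0759 × 174.0 = 13.2.

13.2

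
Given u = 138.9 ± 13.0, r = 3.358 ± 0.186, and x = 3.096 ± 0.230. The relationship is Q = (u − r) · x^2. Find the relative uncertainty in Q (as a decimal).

Let w = u − r = 135.5. δw = √(δu² + δr²) = √(169 + 0.0346) = 13.0, so δw/w = 0.0959.
Q is then a monomial in w, x:
δQ/Q = √((δw/w)² + (2·δx/x)²) = √(0.00920 + 0.0221) = 0.177

0.177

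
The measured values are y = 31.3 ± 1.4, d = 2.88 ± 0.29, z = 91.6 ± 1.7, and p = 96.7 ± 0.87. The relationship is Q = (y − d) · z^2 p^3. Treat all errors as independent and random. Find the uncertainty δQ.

Let u = y − d = 28.4. δu = √(δy² + δd²) = √(1.96 + 0.0841) = 1.43, so δu/u = 0.0503.
Q is then a monomial in u, z, p:
δQ/Q = √((δu/u)² + (2·δz/z)² + (3·δp/p)²) = √(0.00253 + 0.00138 + 0.000728) = 0.0681
Q = 2.16e+11, so δQ = 0.0681 × 2.16e+11 = 1.47e+10.

1.47e+10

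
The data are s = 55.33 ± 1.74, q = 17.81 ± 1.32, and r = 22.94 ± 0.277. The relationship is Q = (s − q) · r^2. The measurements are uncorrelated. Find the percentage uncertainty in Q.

6.30%

Let u = s − q = 37.52. δu = √(δs² + δq²) = √(3.03 + 1.74) = 2.18, so δu/u = 0.0582.
Q is then a monomial in u, r:
δQ/Q = √((δu/u)² + (2·δr/r)²) = √(0.00339 + 0.000583) = 0.0630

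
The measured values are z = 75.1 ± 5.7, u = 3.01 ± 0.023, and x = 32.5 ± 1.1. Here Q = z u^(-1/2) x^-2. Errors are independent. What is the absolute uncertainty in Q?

0.00417

For a monomial Q ∝ z, u^(-1/2), x^-2, fractional errors add in quadrature:
  (1·δz/z)² = (1×0.0759)² = 0.00576;  (−½·δu/u)² = (-0.5×0.00764)² = 1.46e-05;  (-2·δx/x)² = (-2×0.0338)² = 0.00458
δQ/Q = √(0.0104) = 0.102
Q = 0.0410, so δQ = 0.102 × 0.0410 = 0.00417.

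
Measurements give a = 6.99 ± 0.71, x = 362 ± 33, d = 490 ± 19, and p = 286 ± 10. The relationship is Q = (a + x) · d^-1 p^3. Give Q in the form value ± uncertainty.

Let u = a + x = 369. δu = √(δa² + δx²) = √(0.504 + 1090) = 33.0, so δu/u = 0.0895.
Q is then a monomial in u, d, p:
δQ/Q = √((δu/u)² + (-1·δd/d)² + (3·δp/p)²) = √(0.00800 + 0.00150 + 0.0110) = 0.143
Q = 1.76e+07, so δQ = 0.143 × 1.76e+07 = 2.52e+06.

(1.76 ± 0.252) × 10^7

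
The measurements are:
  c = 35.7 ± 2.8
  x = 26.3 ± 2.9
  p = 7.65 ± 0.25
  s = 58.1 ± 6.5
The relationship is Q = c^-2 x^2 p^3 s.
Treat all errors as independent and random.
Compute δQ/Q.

0.309

Each factor contributes (exponent × relative error)² to (δQ/Q)²:
  (-2·δc/c)² = (-2×0.0784)² = 0.0246;  (2·δx/x)² = (2×0.110)² = 0.0486;  (3·δp/p)² = (3×0.0327)² = 0.00961;  (1·δs/s)² = (1×0.112)² = 0.0125
δQ/Q = √(0.0954) = 0.309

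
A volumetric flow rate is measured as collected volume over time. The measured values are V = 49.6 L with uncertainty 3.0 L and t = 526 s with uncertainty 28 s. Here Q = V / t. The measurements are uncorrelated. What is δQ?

Each factor contributes (exponent × relative error)² to (δQ/Q)²:
  (1·δV/V)² = (1×0.0605)² = 0.00366;  (-1·δt/t)² = (-1×0.0532)² = 0.00283
δQ/Q = √(0.00649) = 0.0806
Q = 0.0943 L/s, so δQ = 0.0806 × 0.0943 = 0.00760 L/s.

0.00760 L/s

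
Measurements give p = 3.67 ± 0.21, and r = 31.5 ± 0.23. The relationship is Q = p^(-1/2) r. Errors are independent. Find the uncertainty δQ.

Q is a product of powers, so relative uncertainties combine in quadrature:
  (−½·δp/p)² = (-0.5×0.0572)² = 0.000819;  (1·δr/r)² = (1×0.00730)² = 5.33e-05
δQ/Q = √(0.000872) = 0.0295
Q = 16.4, so δQ = 0.0295 × 16.4 = 0.486.

0.486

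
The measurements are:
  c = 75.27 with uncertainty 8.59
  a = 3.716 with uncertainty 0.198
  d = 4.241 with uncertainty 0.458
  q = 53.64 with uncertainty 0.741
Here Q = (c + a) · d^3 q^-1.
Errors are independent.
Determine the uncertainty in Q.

Let u = c + a = 78.99. δu = √(δc² + δa²) = √(73.8 + 0.0392) = 8.59, so δu/u = 0.109.
Q is then a monomial in u, d, q:
δQ/Q = √((δu/u)² + (3·δd/d)² + (-1·δq/q)²) = √(0.0118 + 0.105 + 0.000191) = 0.342
Q = 112.3, so δQ = 0.342 × 112.3 = 38.4.

38.4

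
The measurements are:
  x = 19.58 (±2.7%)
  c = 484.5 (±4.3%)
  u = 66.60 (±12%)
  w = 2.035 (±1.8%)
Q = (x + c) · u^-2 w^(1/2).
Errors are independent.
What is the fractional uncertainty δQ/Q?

0.244

Let h = x + c = 504.1. δh = √(δx² + δc²) = √(0.279 + 434) = 20.8, so δh/h = 0.0413.
Q is then a monomial in h, u, w:
δQ/Q = √((δh/h)² + (-2·δu/u)² + (½·δw/w)²) = √(0.00171 + 0.0576 + 8.1e-05) = 0.244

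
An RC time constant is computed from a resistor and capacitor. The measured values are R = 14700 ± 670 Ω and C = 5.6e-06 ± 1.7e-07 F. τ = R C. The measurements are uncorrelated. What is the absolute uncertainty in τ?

0.00451 s

Products/powers → add relative errors in quadrature, weighted by exponent:
  (1·δR/R)² = (1×0.0456)² = 0.00208;  (1·δC/C)² = (1×0.0304)² = 0.000922
δτ/τ = √(0.00300) = 0.0548
τ = 0.0823 s, so δτ = 0.0548 × 0.0823 = 0.00451 s.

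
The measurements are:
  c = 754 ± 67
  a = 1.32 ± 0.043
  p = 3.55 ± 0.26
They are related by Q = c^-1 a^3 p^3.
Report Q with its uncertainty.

0.136 ± 0.0350

For a monomial Q ∝ c^-1, a^3, p^3, fractional errors add in quadrature:
  (-1·δc/c)² = (-1×0.0889)² = 0.00790;  (3·δa/a)² = (3×0.0326)² = 0.00955;  (3·δp/p)² = (3×0.0732)² = 0.0483
δQ/Q = √(0.0657) = 0.256
Q = 0.136, so δQ = 0.256 × 0.136 = 0.0350.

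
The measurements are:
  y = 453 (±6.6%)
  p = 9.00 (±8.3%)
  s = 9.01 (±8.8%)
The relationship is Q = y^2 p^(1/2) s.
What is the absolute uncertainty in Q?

9.1e+05

Since Q is a product/quotient, work with relative uncertainties:
  (2·δy/y)² = (2×0.0660)² = 0.0174;  (½·δp/p)² = (0.5×0.0830)² = 0.00172;  (1·δs/s)² = (1×0.0880)² = 0.00774
δQ/Q = √(0.0269) = 0.164
Q = 5.55e+06, so δQ = 0.164 × 5.55e+06 = 9.1e+05.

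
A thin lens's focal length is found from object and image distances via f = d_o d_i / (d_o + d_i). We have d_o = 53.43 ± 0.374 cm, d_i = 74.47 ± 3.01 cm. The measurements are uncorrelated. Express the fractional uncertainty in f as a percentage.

1.74%

∂f/∂d_o = (d_i/(d_o+d_i))² = 0.339;  ∂f/∂d_i = (d_o/(d_o+d_i))² = 0.175
δf = √((∂f/∂d_o · δd_o)² + (∂f/∂d_i · δd_i)²) = √(0.0161 + 0.276) = 0.540 cm
f = 31.11 cm, so δf/f = 0.540/31.11 = 0.0174.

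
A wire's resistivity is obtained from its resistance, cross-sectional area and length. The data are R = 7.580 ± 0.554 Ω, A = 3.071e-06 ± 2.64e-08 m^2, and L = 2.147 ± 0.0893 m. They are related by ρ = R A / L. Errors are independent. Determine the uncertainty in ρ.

9.17e-07 Ω·m

ρ is a product of powers, so relative uncertainties combine in quadrature:
  (1·δR/R)² = (1×0.0731)² = 0.00534;  (1·δA/A)² = (1×0.00860)² = 7.39e-05;  (-1·δL/L)² = (-1×0.0416)² = 0.00173
δρ/ρ = √(0.00715) = 0.0845
ρ = 1.084e-05 Ω·m, so δρ = 0.0845 × 1.084e-05 = 9.17e-07 Ω·m.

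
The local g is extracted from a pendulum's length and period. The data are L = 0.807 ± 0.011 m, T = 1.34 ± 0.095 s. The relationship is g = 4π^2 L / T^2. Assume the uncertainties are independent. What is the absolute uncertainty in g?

Relative error in a monomial: (δg/g)² = Σ (nᵢ · δxᵢ/xᵢ)².
  (1·δL/L)² = (1×0.0136)² = 0.000186;  (-2·δT/T)² = (-2×0.0709)² = 0.0201
δg/g = √(0.0203) = 0.142
g = 17.7 m/s^2, so δg = 0.142 × 17.7 = 2.53 m/s^2.

2.53 m/s^2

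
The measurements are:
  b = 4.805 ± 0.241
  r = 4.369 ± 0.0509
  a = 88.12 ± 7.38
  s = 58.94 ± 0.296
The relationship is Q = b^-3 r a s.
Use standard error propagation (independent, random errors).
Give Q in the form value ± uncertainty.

Since Q is a product/quotient, work with relative uncertainties:
  (-3·δb/b)² = (-3×0.0502)² = 0.0226;  (1·δr/r)² = (1×0.0117)² = 0.000136;  (1·δa/a)² = (1×0.0837)² = 0.00701;  (1·δs/s)² = (1×0.00502)² = 2.52e-05
δQ/Q = √(0.0298) = 0.173
Q = 204.5, so δQ = 0.173 × 204.5 = 35.3.

204.5 ± 35.3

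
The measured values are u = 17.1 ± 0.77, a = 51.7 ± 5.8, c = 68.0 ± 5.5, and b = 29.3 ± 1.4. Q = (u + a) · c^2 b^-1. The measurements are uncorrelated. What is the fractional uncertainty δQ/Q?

Let w = u + a = 68.8. δw = √(δu² + δa²) = √(0.593 + 33.6) = 5.85, so δw/w = 0.0850.
Q is then a monomial in w, c, b:
δQ/Q = √((δw/w)² + (2·δc/c)² + (-1·δb/b)²) = √(0.00723 + 0.0262 + 0.00228) = 0.189

0.189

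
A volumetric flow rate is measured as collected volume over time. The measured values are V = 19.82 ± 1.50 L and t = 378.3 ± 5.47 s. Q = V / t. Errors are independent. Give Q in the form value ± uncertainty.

0.05239 ± 0.00404 L/s

Since Q is a product/quotient, work with relative uncertainties:
  (1·δV/V)² = (1×0.0757)² = 0.00573;  (-1·δt/t)² = (-1×0.0145)² = 0.000209
δQ/Q = √(0.00594) = 0.0771
Q = 0.05239 L/s, so δQ = 0.0771 × 0.05239 = 0.00404 L/s.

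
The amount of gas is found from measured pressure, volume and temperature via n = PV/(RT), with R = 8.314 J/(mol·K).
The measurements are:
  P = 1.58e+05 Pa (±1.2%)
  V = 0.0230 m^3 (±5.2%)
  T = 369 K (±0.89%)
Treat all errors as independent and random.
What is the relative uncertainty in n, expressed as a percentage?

For a monomial n ∝ P, V, T^-1, fractional errors add in quadrature:
  (1·δP/P)² = (1×0.0120)² = 0.000144;  (1·δV/V)² = (1×0.0520)² = 0.00270;  (-1·δT/T)² = (-1×0.00890)² = 7.92e-05
δn/n = √(0.00293) = 0.0541

5.41%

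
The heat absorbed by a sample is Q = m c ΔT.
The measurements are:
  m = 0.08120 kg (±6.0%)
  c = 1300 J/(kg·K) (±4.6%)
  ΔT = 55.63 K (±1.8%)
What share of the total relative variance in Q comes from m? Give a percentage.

(δQ/Q)² = (1·δm/m)² + (1·δc/c)² + (1·δΔT/ΔT)²
  m term: (1×0.0600)² = 0.00360
  c term: (1×0.0460)² = 0.00212
  ΔT term: (1×0.0180)² = 0.000324
Total = 0.00604. Share from m = 0.00360/0.00604 = 0.596.

59.6%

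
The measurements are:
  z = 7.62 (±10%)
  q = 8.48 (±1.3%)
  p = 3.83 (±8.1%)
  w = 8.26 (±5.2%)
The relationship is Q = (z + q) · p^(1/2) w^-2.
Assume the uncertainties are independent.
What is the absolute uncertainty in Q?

0.0561

Let u = z + q = 16.1. δu = √(δz² + δq²) = √(0.581 + 0.0122) = 0.770, so δu/u = 0.0478.
Q is then a monomial in u, p, w:
δQ/Q = √((δu/u)² + (½·δp/p)² + (-2·δw/w)²) = √(0.00229 + 0.00164 + 0.0108) = 0.121
Q = 0.462, so δQ = 0.121 × 0.462 = 0.0561.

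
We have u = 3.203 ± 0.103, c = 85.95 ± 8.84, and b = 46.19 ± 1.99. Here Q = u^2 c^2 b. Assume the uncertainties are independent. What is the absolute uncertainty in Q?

Relative error in a monomial: (δQ/Q)² = Σ (nᵢ · δxᵢ/xᵢ)².
  (2·δu/u)² = (2×0.0322)² = 0.00414;  (2·δc/c)² = (2×0.103)² = 0.0423;  (1·δb/b)² = (1×0.0431)² = 0.00186
δQ/Q = √(0.0483) = 0.220
Q = 3.501e+06, so δQ = 0.220 × 3.501e+06 = 7.69e+05.

7.69e+05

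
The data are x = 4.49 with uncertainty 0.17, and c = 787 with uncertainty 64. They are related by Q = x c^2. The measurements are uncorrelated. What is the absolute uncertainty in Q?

For a monomial Q ∝ x, c^2, fractional errors add in quadrature:
  (1·δx/x)² = (1×0.0379)² = 0.00143;  (2·δc/c)² = (2×0.0813)² = 0.0265
δQ/Q = √(0.0279) = 0.167
Q = 2.78e+06, so δQ = 0.167 × 2.78e+06 = 4.64e+05.

4.64e+05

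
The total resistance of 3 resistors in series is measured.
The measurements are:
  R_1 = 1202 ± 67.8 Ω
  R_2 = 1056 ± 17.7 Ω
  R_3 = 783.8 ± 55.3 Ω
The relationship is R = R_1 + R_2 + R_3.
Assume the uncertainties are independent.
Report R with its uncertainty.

3042 ± 89.3 Ω

For a sum/difference, combine absolute errors in quadrature:
  (δR_1)² = 4600;  (δR_2)² = 313;  (δR_3)² = 3060
δR = √(7970) = 89.3 Ω
R = 3042 Ω.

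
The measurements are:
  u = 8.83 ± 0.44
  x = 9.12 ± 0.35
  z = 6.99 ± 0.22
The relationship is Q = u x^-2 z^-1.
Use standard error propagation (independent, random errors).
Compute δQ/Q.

0.0968

Relative error in a monomial: (δQ/Q)² = Σ (nᵢ · δxᵢ/xᵢ)².
  (1·δu/u)² = (1×0.0498)² = 0.00248;  (-2·δx/x)² = (-2×0.0384)² = 0.00589;  (-1·δz/z)² = (-1×0.0315)² = 0.000991
δQ/Q = √(0.00936) = 0.0968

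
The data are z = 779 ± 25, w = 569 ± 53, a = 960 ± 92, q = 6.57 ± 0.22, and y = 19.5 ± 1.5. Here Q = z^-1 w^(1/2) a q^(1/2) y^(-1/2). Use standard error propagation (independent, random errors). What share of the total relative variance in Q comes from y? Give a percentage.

(δQ/Q)² = (-1·δz/z)² + (½·δw/w)² + (1·δa/a)² + (½·δq/q)² + (−½·δy/y)²
  z term: (-1×0.0321)² = 0.00103
  w term: (0.5×0.0931)² = 0.00217
  a term: (1×0.0958)² = 0.00918
  q term: (0.5×0.0335)² = 0.000280
  y term: (-0.5×0.0769)² = 0.00148
Total = 0.0141. Share from y = 0.00148/0.0141 = 0.105.

10.5%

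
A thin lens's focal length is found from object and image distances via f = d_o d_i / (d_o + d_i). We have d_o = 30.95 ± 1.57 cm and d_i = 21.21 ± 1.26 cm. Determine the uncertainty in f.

∂f/∂d_o = (d_i/(d_o+d_i))² = 0.165;  ∂f/∂d_i = (d_o/(d_o+d_i))² = 0.352
δf = √((∂f/∂d_o · δd_o)² + (∂f/∂d_i · δd_i)²) = √(0.0674 + 0.197) = 0.514 cm

0.514 cm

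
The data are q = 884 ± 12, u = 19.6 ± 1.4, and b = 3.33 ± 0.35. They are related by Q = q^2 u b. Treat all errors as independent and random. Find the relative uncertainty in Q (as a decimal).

0.130

Products/powers → add relative errors in quadrature, weighted by exponent:
  (2·δq/q)² = (2×0.0136)² = 0.000737;  (1·δu/u)² = (1×0.0714)² = 0.00510;  (1·δb/b)² = (1×0.105)² = 0.0110
δQ/Q = √(0.0169) = 0.130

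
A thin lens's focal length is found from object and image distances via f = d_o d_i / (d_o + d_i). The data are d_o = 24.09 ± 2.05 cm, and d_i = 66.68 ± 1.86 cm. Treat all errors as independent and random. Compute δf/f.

∂f/∂d_o = (d_i/(d_o+d_i))² = 0.540;  ∂f/∂d_i = (d_o/(d_o+d_i))² = 0.0704
δf = √((∂f/∂d_o · δd_o)² + (∂f/∂d_i · δd_i)²) = √(1.22 + 0.0172) = 1.11 cm
f = 17.70 cm, so δf/f = 1.11/17.70 = 0.0629.

0.0629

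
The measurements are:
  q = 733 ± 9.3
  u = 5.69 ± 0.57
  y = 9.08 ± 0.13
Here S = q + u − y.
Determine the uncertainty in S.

9.32

Sums and differences: (δS)² = Σ (cᵢ δxᵢ)².
  (δq)² = 86.5;  (δu)² = 0.325;  (δy)² = 0.0169
δS = √(86.8) = 9.32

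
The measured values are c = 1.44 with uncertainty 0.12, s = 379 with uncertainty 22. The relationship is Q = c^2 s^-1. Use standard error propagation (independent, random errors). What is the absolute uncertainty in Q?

0.000966

Q is a product of powers, so relative uncertainties combine in quadrature:
  (2·δc/c)² = (2×0.0833)² = 0.0278;  (-1·δs/s)² = (-1×0.0580)² = 0.00337
δQ/Q = √(0.0311) = 0.176
Q = 0.00547, so δQ = 0.176 × 0.00547 = 0.000966.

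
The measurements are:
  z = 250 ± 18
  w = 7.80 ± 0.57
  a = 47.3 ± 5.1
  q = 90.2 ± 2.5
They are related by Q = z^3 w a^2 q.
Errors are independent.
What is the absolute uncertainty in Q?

7.75e+12

Q is a product of powers, so relative uncertainties combine in quadrature:
  (3·δz/z)² = (3×0.0720)² = 0.0467;  (1·δw/w)² = (1×0.0731)² = 0.00534;  (2·δa/a)² = (2×0.108)² = 0.0465;  (1·δq/q)² = (1×0.0277)² = 0.000768
δQ/Q = √(0.0993) = 0.315
Q = 2.46e+13, so δQ = 0.315 × 2.46e+13 = 7.75e+12.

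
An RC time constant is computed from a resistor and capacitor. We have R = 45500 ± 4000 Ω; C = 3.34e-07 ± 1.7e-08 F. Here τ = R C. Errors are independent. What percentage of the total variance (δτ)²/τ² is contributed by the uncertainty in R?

74.9%

(δτ/τ)² = (1·δR/R)² + (1·δC/C)²
  R term: (1×0.0879)² = 0.00773
  C term: (1×0.0509)² = 0.00259
Total = 0.0103. Share from R = 0.00773/0.0103 = 0.749.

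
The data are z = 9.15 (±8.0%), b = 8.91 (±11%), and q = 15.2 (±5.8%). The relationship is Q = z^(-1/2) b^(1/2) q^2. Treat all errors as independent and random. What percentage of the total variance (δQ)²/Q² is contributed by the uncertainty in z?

(δQ/Q)² = (−½·δz/z)² + (½·δb/b)² + (2·δq/q)²
  z term: (-0.5×0.0800)² = 0.00160
  b term: (0.5×0.110)² = 0.00302
  q term: (2×0.0580)² = 0.0135
Total = 0.0181. Share from z = 0.00160/0.0181 = 0.0885.

8.85%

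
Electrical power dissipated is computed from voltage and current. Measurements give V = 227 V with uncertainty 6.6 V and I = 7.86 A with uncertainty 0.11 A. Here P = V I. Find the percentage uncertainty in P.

3.23%

Since P is a product/quotient, work with relative uncertainties:
  (1·δV/V)² = (1×0.0291)² = 0.000845;  (1·δI/I)² = (1×0.0140)² = 0.000196
δP/P = √(0.00104) = 0.0323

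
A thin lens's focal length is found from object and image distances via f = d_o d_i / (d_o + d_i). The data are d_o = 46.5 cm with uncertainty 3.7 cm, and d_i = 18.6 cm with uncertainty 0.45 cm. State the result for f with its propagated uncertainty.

13.3 ± 0.379 cm

∂f/∂d_o = (d_i/(d_o+d_i))² = 0.0816;  ∂f/∂d_i = (d_o/(d_o+d_i))² = 0.510
δf = √((∂f/∂d_o · δd_o)² + (∂f/∂d_i · δd_i)²) = √(0.0912 + 0.0527) = 0.379 cm
f = 13.3 cm.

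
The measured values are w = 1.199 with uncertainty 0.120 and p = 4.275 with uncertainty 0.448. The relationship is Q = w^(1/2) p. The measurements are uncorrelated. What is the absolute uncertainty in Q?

0.544

Since Q is a product/quotient, work with relative uncertainties:
  (½·δw/w)² = (0.5×0.100)² = 0.00250;  (1·δp/p)² = (1×0.105)² = 0.0110
δQ/Q = √(0.0135) = 0.116
Q = 4.681, so δQ = 0.116 × 4.681 = 0.544.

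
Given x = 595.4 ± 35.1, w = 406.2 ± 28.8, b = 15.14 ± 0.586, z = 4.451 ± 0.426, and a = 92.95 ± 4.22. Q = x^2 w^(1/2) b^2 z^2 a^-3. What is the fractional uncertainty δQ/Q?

0.276

For a monomial Q ∝ x^2, w^(1/2), b^2, z^2, a^-3, fractional errors add in quadrature:
  (2·δx/x)² = (2×0.0590)² = 0.0139;  (½·δw/w)² = (0.5×0.0709)² = 0.00126;  (2·δb/b)² = (2×0.0387)² = 0.00599;  (2·δz/z)² = (2×0.0957)² = 0.0366;  (-3·δa/a)² = (-3×0.0454)² = 0.0186
δQ/Q = √(0.0763) = 0.276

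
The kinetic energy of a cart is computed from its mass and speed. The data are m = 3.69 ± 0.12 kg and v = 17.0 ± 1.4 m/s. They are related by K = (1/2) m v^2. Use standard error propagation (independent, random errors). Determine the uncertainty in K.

89.5 J

Since K is a product/quotient, work with relative uncertainties:
  (1·δm/m)² = (1×0.0325)² = 0.00106;  (2·δv/v)² = (2×0.0824)² = 0.0271
δK/K = √(0.0282) = 0.168
K = 533 J, so δK = 0.168 × 533 = 89.5 J.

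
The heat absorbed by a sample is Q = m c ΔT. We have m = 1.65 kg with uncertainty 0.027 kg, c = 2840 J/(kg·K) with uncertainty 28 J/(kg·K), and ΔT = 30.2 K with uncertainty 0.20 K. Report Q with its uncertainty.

Products/powers → add relative errors in quadrature, weighted by exponent:
  (1·δm/m)² = (1×0.0164)² = 0.000268;  (1·δc/c)² = (1×0.00986)² = 9.72e-05;  (1·δΔT/ΔT)² = (1×0.00662)² = 4.39e-05
δQ/Q = √(0.000409) = 0.0202
Q = 1.42e+05 J, so δQ = 0.0202 × 1.42e+05 = 2860 J.

(1.42 ± 0.0286) × 10^5 J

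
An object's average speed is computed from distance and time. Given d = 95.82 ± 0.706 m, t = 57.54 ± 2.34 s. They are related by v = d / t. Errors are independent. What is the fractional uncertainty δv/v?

Each factor contributes (exponent × relative error)² to (δv/v)²:
  (1·δd/d)² = (1×0.00737)² = 5.43e-05;  (-1·δt/t)² = (-1×0.0407)² = 0.00165
δv/v = √(0.00171) = 0.0413

0.0413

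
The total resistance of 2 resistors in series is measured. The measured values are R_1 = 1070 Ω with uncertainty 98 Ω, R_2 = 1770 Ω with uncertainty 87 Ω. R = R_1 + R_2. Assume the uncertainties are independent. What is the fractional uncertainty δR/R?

Sums and differences: (δR)² = Σ (cᵢ δxᵢ)².
  (δR_1)² = 9600;  (δR_2)² = 7570
δR = √(17200) = 131 Ω
R = 2840 Ω, so δR/R = 131/2840 = 0.0461.

0.0461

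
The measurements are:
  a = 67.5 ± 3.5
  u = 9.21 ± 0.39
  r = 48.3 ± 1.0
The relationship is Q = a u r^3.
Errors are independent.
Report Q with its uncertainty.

For a monomial Q ∝ a, u, r^3, fractional errors add in quadrature:
  (1·δa/a)² = (1×0.0519)² = 0.00269;  (1·δu/u)² = (1×0.0423)² = 0.00179;  (3·δr/r)² = (3×0.0207)² = 0.00386
δQ/Q = √(0.00834) = 0.0913
Q = 7e+07, so δQ = 0.0913 × 7e+07 = 6.4e+06.

(7.00 ± 0.640) × 10^7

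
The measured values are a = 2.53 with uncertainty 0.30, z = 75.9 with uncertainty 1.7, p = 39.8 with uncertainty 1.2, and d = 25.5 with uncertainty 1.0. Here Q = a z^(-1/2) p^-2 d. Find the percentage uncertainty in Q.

For a monomial Q ∝ a, z^(-1/2), p^-2, d, fractional errors add in quadrature:
  (1·δa/a)² = (1×0.119)² = 0.0141;  (−½·δz/z)² = (-0.5×0.0224)² = 0.000125;  (-2·δp/p)² = (-2×0.0302)² = 0.00364;  (1·δd/d)² = (1×0.0392)² = 0.00154
δQ/Q = √(0.0194) = 0.139

13.9%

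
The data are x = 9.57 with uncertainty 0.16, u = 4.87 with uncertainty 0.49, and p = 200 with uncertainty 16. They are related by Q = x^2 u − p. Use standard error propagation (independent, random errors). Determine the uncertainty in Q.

Let w = x^2·u = 446. δw/w = √((2·δx/x)² + (1·δu/u)²) = √(0.00112 + 0.0101) = 0.106, so δw = 47.3.
Q = w − p: δQ = √(δw² + δp²) = √(2240 + 256) = 49.9

49.9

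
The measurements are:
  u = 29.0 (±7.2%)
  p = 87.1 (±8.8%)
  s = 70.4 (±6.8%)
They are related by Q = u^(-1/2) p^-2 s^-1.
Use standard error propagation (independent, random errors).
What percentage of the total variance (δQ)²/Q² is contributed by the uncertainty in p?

84.0%

(δQ/Q)² = (−½·δu/u)² + (-2·δp/p)² + (-1·δs/s)²
  u term: (-0.5×0.0720)² = 0.00130
  p term: (-2×0.0880)² = 0.0310
  s term: (-1×0.0680)² = 0.00462
Total = 0.0369. Share from p = 0.0310/0.0369 = 0.840.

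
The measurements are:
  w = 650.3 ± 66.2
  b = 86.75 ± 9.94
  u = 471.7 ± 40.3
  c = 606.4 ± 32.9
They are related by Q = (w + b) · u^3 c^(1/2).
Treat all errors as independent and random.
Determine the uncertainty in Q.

Let h = w + b = 737.0. δh = √(δw² + δb²) = √(4380 + 98.8) = 66.9, so δh/h = 0.0908.
Q is then a monomial in h, u, c:
δQ/Q = √((δh/h)² + (3·δu/u)² + (½·δc/c)²) = √(0.00825 + 0.0657 + 0.000736) = 0.273
Q = 1.905e+12, so δQ = 0.273 × 1.905e+12 = 5.21e+11.

5.21e+11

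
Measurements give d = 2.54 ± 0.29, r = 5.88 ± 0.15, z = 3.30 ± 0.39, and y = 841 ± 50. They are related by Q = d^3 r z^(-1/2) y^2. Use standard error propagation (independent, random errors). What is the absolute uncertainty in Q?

Each factor contributes (exponent × relative error)² to (δQ/Q)²:
  (3·δd/d)² = (3×0.114)² = 0.117;  (1·δr/r)² = (1×0.0255)² = 0.000651;  (−½·δz/z)² = (-0.5×0.118)² = 0.00349;  (2·δy/y)² = (2×0.0595)² = 0.0141
δQ/Q = √(0.136) = 0.368
Q = 3.75e+07, so δQ = 0.368 × 3.75e+07 = 1.38e+07.

1.38e+07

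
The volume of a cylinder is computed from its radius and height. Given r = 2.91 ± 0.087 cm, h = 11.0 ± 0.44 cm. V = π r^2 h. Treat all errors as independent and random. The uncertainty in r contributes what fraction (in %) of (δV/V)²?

69.1%

(δV/V)² = (2·δr/r)² + (1·δh/h)²
  r term: (2×0.0299)² = 0.00358
  h term: (1×0.0400)² = 0.00160
Total = 0.00518. Share from r = 0.00358/0.00518 = 0.691.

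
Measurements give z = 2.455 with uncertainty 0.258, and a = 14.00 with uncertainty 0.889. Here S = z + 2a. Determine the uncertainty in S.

1.80

For a sum/difference, combine absolute errors in quadrature:
  (δz)² = 0.0666;  (2·δa)² = 3.16
δS = √(3.23) = 1.80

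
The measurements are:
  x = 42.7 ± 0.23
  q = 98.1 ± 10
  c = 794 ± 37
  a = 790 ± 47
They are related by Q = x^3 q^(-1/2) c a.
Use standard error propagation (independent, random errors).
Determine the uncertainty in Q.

4.56e+08

Products/powers → add relative errors in quadrature, weighted by exponent:
  (3·δx/x)² = (3×0.00539)² = 0.000261;  (−½·δq/q)² = (-0.5×0.102)² = 0.00260;  (1·δc/c)² = (1×0.0466)² = 0.00217;  (1·δa/a)² = (1×0.0595)² = 0.00354
δQ/Q = √(0.00857) = 0.0926
Q = 4.93e+09, so δQ = 0.0926 × 4.93e+09 = 4.56e+08.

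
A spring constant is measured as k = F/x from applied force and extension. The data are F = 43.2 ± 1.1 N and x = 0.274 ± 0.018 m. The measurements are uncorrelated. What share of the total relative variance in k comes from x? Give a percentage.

(δk/k)² = (1·δF/F)² + (-1·δx/x)²
  F term: (1×0.0255)² = 0.000648
  x term: (-1×0.0657)² = 0.00432
Total = 0.00496. Share from x = 0.00432/0.00496 = 0.869.

86.9%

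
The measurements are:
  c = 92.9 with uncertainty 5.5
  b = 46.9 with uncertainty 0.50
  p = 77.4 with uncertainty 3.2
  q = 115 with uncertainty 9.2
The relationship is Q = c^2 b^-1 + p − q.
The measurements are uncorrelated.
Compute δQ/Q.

0.164

Let w = c^2·b^-1 = 184. δw/w = √((2·δc/c)² + (-1·δb/b)²) = √(0.0140 + 0.000114) = 0.119, so δw = 21.9.
Q = w + p − q: δQ = √(δw² + δp² + δq²) = √(479 + 10.2 + 84.6) = 23.9
Q = 146, so δQ/Q = 23.9/146 = 0.164.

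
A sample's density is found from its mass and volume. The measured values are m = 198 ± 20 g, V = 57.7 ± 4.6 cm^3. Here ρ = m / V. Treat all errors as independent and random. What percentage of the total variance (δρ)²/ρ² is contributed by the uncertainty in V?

(δρ/ρ)² = (1·δm/m)² + (-1·δV/V)²
  m term: (1×0.101)² = 0.0102
  V term: (-1×0.0797)² = 0.00636
Total = 0.0166. Share from V = 0.00636/0.0166 = 0.384.

38.4%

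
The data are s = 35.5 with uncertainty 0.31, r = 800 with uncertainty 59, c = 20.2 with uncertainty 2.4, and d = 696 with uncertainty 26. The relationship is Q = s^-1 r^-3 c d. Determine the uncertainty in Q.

1.97e-07

Relative error in a monomial: (δQ/Q)² = Σ (nᵢ · δxᵢ/xᵢ)².
  (-1·δs/s)² = (-1×0.00873)² = 7.63e-05;  (-3·δr/r)² = (-3×0.0737)² = 0.0490;  (1·δc/c)² = (1×0.119)² = 0.0141;  (1·δd/d)² = (1×0.0374)² = 0.00140
δQ/Q = √(0.0645) = 0.254
Q = 7.74e-07, so δQ = 0.254 × 7.74e-07 = 1.97e-07.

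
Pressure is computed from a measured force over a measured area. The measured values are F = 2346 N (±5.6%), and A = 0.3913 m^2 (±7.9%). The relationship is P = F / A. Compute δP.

Since P is a product/quotient, work with relative uncertainties:
  (1·δF/F)² = (1×0.0560)² = 0.00314;  (-1·δA/A)² = (-1×0.0790)² = 0.00624
δP/P = √(0.00938) = 0.0968
P = 5995 Pa, so δP = 0.0968 × 5995 = 581 Pa.

581 Pa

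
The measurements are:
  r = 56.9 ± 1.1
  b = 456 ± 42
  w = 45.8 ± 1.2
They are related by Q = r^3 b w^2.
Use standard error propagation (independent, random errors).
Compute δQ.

2.13e+10

Relative error in a monomial: (δQ/Q)² = Σ (nᵢ · δxᵢ/xᵢ)².
  (3·δr/r)² = (3×0.0193)² = 0.00336;  (1·δb/b)² = (1×0.0921)² = 0.00848;  (2·δw/w)² = (2×0.0262)² = 0.00275
δQ/Q = √(0.0146) = 0.121
Q = 1.76e+11, so δQ = 0.121 × 1.76e+11 = 2.13e+10.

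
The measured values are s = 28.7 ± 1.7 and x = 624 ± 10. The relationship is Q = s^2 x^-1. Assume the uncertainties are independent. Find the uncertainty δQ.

Q is a product of powers, so relative uncertainties combine in quadrature:
  (2·δs/s)² = (2×0.0592)² = 0.0140;  (-1·δx/x)² = (-1×0.0160)² = 0.000257
δQ/Q = √(0.0143) = 0.120
Q = 1.32, so δQ = 0.120 × 1.32 = 0.158.

0.158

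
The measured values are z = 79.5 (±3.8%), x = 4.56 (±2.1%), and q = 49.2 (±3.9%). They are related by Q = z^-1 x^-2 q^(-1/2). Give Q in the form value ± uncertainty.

(8.62 ± 0.517) × 10^-5

Each factor contributes (exponent × relative error)² to (δQ/Q)²:
  (-1·δz/z)² = (-1×0.0380)² = 0.00144;  (-2·δx/x)² = (-2×0.0210)² = 0.00176;  (−½·δq/q)² = (-0.5×0.0390)² = 0.000380
δQ/Q = √(0.00359) = 0.0599
Q = 8.62e-05, so δQ = 0.0599 × 8.62e-05 = 5.17e-06.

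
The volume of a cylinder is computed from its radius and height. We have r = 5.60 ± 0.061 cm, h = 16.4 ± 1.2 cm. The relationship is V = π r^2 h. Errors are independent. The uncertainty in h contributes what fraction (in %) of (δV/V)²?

(δV/V)² = (2·δr/r)² + (1·δh/h)²
  r term: (2×0.0109)² = 0.000475
  h term: (1×0.0732)² = 0.00535
Total = 0.00583. Share from h = 0.00535/0.00583 = 0.919.

91.9%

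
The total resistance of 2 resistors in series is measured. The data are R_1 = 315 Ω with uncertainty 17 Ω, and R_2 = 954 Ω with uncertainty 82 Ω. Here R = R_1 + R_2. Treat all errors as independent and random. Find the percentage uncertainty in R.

Each term contributes (cᵢ δxᵢ)² to (δR)²:
  (δR_1)² = 289;  (δR_2)² = 6720
δR = √(7010) = 83.7 Ω
R = 1270 Ω, so δR/R = 83.7/1270 = 0.0660.

6.60%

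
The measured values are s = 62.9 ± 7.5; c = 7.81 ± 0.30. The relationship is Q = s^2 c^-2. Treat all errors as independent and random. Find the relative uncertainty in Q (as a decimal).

Products/powers → add relative errors in quadrature, weighted by exponent:
  (2·δs/s)² = (2×0.119)² = 0.0569;  (-2·δc/c)² = (-2×0.0384)² = 0.00590
δQ/Q = √(0.0628) = 0.251

0.251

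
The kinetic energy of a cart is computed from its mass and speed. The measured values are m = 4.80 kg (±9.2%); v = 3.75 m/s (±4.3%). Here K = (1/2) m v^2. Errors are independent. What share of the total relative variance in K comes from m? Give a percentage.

53.4%

(δK/K)² = (1·δm/m)² + (2·δv/v)²
  m term: (1×0.0920)² = 0.00846
  v term: (2×0.0430)² = 0.00740
Total = 0.0159. Share from m = 0.00846/0.0159 = 0.534.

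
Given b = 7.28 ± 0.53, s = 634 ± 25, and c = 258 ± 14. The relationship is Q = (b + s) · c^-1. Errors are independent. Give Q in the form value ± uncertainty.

2.49 ± 0.166

Let u = b + s = 641. δu = √(δb² + δs²) = √(0.281 + 625) = 25.0, so δu/u = 0.0390.
Q is then a monomial in u, c:
δQ/Q = √((δu/u)² + (-1·δc/c)²) = √(0.00152 + 0.00294) = 0.0668
Q = 2.49, so δQ = 0.0668 × 2.49 = 0.166.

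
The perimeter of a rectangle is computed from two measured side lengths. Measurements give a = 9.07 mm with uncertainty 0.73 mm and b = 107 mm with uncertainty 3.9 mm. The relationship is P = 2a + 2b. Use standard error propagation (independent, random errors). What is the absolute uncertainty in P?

7.94 mm

For a sum/difference, combine absolute errors in quadrature:
  (2·δa)² = 2.13;  (2·δb)² = 60.8
δP = √(63.0) = 7.94 mm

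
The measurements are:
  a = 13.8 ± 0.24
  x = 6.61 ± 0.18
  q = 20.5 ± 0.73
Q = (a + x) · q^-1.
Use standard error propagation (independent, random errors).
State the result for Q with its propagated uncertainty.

0.996 ± 0.0384

Let u = a + x = 20.4. δu = √(δa² + δx²) = √(0.0576 + 0.0324) = 0.300, so δu/u = 0.0147.
Q is then a monomial in u, q:
δQ/Q = √((δu/u)² + (-1·δq/q)²) = √(0.000216 + 0.00127) = 0.0385
Q = 0.996, so δQ = 0.0385 × 0.996 = 0.0384.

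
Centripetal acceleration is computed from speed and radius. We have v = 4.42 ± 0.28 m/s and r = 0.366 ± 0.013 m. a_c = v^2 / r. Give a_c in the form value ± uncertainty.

53.4 ± 7.02 m/s^2

For a monomial a_c ∝ v^2, r^-1, fractional errors add in quadrature:
  (2·δv/v)² = (2×0.0633)² = 0.0161;  (-1·δr/r)² = (-1×0.0355)² = 0.00126
δa_c/a_c = √(0.0173) = 0.132
a_c = 53.4 m/s^2, so δa_c = 0.132 × 53.4 = 7.02 m/s^2.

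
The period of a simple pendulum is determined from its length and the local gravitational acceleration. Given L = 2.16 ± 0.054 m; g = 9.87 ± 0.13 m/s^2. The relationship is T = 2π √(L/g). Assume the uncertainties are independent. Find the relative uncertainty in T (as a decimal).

Since T is a product/quotient, work with relative uncertainties:
  (½·δL/L)² = (0.5×0.0250)² = 0.000156;  (−½·δg/g)² = (-0.5×0.0132)² = 4.34e-05
δT/T = √(0.000200) = 0.0141

0.0141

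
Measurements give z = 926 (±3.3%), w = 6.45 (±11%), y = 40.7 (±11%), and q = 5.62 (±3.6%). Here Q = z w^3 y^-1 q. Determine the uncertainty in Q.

Each factor contributes (exponent × relative error)² to (δQ/Q)²:
  (1·δz/z)² = (1×0.0330)² = 0.00109;  (3·δw/w)² = (3×0.110)² = 0.109;  (-1·δy/y)² = (-1×0.110)² = 0.0121;  (1·δq/q)² = (1×0.0360)² = 0.00130
δQ/Q = √(0.123) = 0.351
Q = 34300, so δQ = 0.351 × 34300 = 12100.

12100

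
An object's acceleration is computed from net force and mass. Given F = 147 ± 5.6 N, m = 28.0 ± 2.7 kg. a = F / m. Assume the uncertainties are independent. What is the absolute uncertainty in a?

0.544 m/s^2

For a monomial a ∝ F, m^-1, fractional errors add in quadrature:
  (1·δF/F)² = (1×0.0381)² = 0.00145;  (-1·δm/m)² = (-1×0.0964)² = 0.00930
δa/a = √(0.0107) = 0.104
a = 5.25 m/s^2, so δa = 0.104 × 5.25 = 0.544 m/s^2.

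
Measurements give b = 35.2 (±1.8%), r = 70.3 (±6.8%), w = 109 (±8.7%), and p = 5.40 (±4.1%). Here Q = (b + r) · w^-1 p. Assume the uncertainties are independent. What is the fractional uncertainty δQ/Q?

Let u = b + r = 106. δu = √(δb² + δr²) = √(0.401 + 22.9) = 4.82, so δu/u = 0.0457.
Q is then a monomial in u, w, p:
δQ/Q = √((δu/u)² + (-1·δw/w)² + (1·δp/p)²) = √(0.00209 + 0.00757 + 0.00168) = 0.106

0.106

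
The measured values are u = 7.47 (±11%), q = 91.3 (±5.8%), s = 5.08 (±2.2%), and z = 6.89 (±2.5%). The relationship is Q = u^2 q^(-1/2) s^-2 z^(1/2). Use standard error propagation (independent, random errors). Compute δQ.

0.135

For a monomial Q ∝ u^2, q^(-1/2), s^-2, z^(1/2), fractional errors add in quadrature:
  (2·δu/u)² = (2×0.110)² = 0.0484;  (−½·δq/q)² = (-0.5×0.0580)² = 0.000841;  (-2·δs/s)² = (-2×0.0220)² = 0.00194;  (½·δz/z)² = (0.5×0.0250)² = 0.000156
δQ/Q = √(0.0513) = 0.227
Q = 0.594, so δQ = 0.227 × 0.594 = 0.135.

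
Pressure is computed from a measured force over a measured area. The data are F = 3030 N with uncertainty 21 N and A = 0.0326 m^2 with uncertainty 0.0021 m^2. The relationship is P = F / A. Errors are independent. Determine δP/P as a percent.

Since P is a product/quotient, work with relative uncertainties:
  (1·δF/F)² = (1×0.00693)² = 4.8e-05;  (-1·δA/A)² = (-1×0.0644)² = 0.00415
δP/P = √(0.00420) = 0.0648

6.48%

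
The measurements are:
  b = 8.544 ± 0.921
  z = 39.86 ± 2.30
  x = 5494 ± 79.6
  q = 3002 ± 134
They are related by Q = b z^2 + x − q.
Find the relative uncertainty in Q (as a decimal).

0.134

Let p = b·z^2 = 13570. δp/p = √((1·δb/b)² + (2·δz/z)²) = √(0.0116 + 0.0133) = 0.158, so δp = 2140.
Q = p + x − q: δQ = √(δp² + δx² + δq²) = √(4.6e+06 + 6340 + 18000) = 2150
Q = 16070, so δQ/Q = 2150/16070 = 0.134.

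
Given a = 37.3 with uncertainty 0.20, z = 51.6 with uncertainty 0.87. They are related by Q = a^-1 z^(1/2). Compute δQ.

0.00192

Q is a product of powers, so relative uncertainties combine in quadrature:
  (-1·δa/a)² = (-1×0.00536)² = 2.88e-05;  (½·δz/z)² = (0.5×0.0169)² = 7.11e-05
δQ/Q = √(9.98e-05) = 0.00999
Q = 0.193, so δQ = 0.00999 × 0.193 = 0.00192.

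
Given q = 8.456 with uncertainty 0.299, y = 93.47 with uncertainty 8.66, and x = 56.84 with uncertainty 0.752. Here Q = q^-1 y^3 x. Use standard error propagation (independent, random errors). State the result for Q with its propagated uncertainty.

Products/powers → add relative errors in quadrature, weighted by exponent:
  (-1·δq/q)² = (-1×0.0354)² = 0.00125;  (3·δy/y)² = (3×0.0927)² = 0.0773;  (1·δx/x)² = (1×0.0132)² = 0.000175
δQ/Q = √(0.0787) = 0.281
Q = 5.489e+06, so δQ = 0.281 × 5.489e+06 = 1.54e+06.

(5.489 ± 1.54) × 10^6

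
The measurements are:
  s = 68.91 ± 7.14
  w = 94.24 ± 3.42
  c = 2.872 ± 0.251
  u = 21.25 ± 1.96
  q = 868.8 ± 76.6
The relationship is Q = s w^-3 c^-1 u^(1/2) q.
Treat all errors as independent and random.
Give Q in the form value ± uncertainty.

0.1148 ± 0.0230

Products/powers → add relative errors in quadrature, weighted by exponent:
  (1·δs/s)² = (1×0.104)² = 0.0107;  (-3·δw/w)² = (-3×0.0363)² = 0.0119;  (-1·δc/c)² = (-1×0.0874)² = 0.00764;  (½·δu/u)² = (0.5×0.0922)² = 0.00213;  (1·δq/q)² = (1×0.0882)² = 0.00777
δQ/Q = √(0.0401) = 0.200
Q = 0.1148, so δQ = 0.200 × 0.1148 = 0.0230.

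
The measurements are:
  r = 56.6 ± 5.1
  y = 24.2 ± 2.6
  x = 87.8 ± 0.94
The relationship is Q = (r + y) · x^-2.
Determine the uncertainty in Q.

0.000776

Let u = r + y = 80.8. δu = √(δr² + δy²) = √(26.0 + 6.76) = 5.72, so δu/u = 0.0708.
Q is then a monomial in u, x:
δQ/Q = √((δu/u)² + (-2·δx/x)²) = √(0.00502 + 0.000458) = 0.0740
Q = 0.0105, so δQ = 0.0740 × 0.0105 = 0.000776.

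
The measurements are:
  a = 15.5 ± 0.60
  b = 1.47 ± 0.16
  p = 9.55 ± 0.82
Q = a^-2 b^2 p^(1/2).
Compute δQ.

0.00653

Q is a product of powers, so relative uncertainties combine in quadrature:
  (-2·δa/a)² = (-2×0.0387)² = 0.00599;  (2·δb/b)² = (2×0.109)² = 0.0474;  (½·δp/p)² = (0.5×0.0859)² = 0.00184
δQ/Q = √(0.0552) = 0.235
Q = 0.0278, so δQ = 0.235 × 0.0278 = 0.00653.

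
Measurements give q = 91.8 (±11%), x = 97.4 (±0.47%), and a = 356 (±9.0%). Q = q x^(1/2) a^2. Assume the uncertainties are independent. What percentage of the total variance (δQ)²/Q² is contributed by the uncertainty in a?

72.8%

(δQ/Q)² = (1·δq/q)² + (½·δx/x)² + (2·δa/a)²
  q term: (1×0.110)² = 0.0121
  x term: (0.5×0.00470)² = 5.52e-06
  a term: (2×0.0900)² = 0.0324
Total = 0.0445. Share from a = 0.0324/0.0445 = 0.728.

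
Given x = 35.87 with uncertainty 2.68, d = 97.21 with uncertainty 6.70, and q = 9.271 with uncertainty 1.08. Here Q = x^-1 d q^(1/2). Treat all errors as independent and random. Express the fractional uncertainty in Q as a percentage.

Relative error in a monomial: (δQ/Q)² = Σ (nᵢ · δxᵢ/xᵢ)².
  (-1·δx/x)² = (-1×0.0747)² = 0.00558;  (1·δd/d)² = (1×0.0689)² = 0.00475;  (½·δq/q)² = (0.5×0.116)² = 0.00339
δQ/Q = √(0.0137) = 0.117

11.7%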